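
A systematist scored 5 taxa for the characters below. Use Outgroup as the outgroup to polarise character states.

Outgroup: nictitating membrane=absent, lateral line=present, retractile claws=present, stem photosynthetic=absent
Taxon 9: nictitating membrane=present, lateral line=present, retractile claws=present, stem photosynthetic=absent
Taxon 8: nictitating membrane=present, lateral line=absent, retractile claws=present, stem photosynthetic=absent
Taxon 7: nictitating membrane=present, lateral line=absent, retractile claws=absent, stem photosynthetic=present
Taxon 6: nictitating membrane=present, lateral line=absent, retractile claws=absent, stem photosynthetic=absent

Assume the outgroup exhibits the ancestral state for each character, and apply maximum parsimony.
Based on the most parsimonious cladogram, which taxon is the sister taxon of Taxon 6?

Character polarity is set by the outgroup: the derived state is whichever differs from the outgroup's state, so for lateral line, retractile claws the derived state is 'absent', and for the remaining characters it is 'present'.
nictitating membrane (derived state 'present') is shared by all ingroup taxa — unites the whole ingroup.
Only Taxon 6, Taxon 7, and Taxon 8 show the derived state 'absent' for lateral line, supporting them as a clade.
retractile claws: derived state 'absent' in Taxon 6 and Taxon 7 only — synapomorphy for {Taxon 6, Taxon 7}.
stem photosynthetic (derived state 'present') is unique to Taxon 7 (autapomorphy; uninformative for grouping).
Most parsimonious ingroup topology: (Taxon 9,(Taxon 8,(Taxon 7,Taxon 6))).
Taxon 6 and Taxon 7 form a cherry on this tree, so they are sister taxa.

Taxon 7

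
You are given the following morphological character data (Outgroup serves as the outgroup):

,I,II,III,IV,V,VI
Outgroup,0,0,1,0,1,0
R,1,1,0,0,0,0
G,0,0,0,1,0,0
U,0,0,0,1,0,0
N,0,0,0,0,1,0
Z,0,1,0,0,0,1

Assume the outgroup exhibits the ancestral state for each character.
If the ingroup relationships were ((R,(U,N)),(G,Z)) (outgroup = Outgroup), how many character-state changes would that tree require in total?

9

Map each character onto ((R,(U,N)),(G,Z)) (rooted by Outgroup) and count the minimum state changes it requires (Fitch parsimony):
I: 1; II: 2; III: 1; IV: 2; V: 2; VI: 1.
Total tree length = 9.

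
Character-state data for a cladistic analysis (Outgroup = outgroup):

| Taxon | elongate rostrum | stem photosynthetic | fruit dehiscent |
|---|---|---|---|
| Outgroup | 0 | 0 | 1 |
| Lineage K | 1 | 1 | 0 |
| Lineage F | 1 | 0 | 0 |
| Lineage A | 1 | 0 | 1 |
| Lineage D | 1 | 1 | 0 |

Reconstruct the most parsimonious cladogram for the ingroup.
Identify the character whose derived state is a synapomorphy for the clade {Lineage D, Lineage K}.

Character polarity is set by the outgroup: the derived state is whichever differs from the outgroup's state, so for fruit dehiscent the derived state is '0', and for the remaining characters it is '1'.
elongate rostrum (derived state '1') is shared by all ingroup taxa — unites the whole ingroup.
stem photosynthetic: derived state '1' in Lineage D and Lineage K only — synapomorphy for {Lineage D, Lineage K}.
Only Lineage D, Lineage F, and Lineage K show the derived state '0' for fruit dehiscent, supporting them as a clade.
Most parsimonious ingroup topology: (((Lineage K,Lineage D),Lineage F),Lineage A).
The clade {Lineage D, Lineage K} is supported by stem photosynthetic: its derived state '1' occurs in exactly those taxa and in no other taxon (including the outgroup).

stem photosynthetic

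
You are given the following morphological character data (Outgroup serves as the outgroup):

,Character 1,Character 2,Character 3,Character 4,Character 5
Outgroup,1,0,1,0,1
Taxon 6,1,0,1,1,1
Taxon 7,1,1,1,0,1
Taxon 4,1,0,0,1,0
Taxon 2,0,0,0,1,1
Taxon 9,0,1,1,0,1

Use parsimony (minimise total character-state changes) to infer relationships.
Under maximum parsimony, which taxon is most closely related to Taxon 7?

Taxon 9

Character polarity is set by the outgroup: the derived state is whichever differs from the outgroup's state, so for Character 1, Character 3, Character 5 the derived state is '0', and for the remaining characters it is '1'.
Character 1 groups Taxon 2 and Taxon 9, which is incompatible with the clades supported by the remaining characters; treating it as convergent (homoplasy) costs fewer steps than any alternative tree.
Character 2: derived state '1' in Taxon 7 and Taxon 9 only — synapomorphy for {Taxon 7, Taxon 9}.
Character 3: derived state '0' in Taxon 2 and Taxon 4 only — synapomorphy for {Taxon 2, Taxon 4}.
Character 4 (derived state '1') is shared by Taxon 2, Taxon 4, and Taxon 6 — a synapomorphy uniting that clade.
Character 5 (derived state '0') is unique to Taxon 4 (autapomorphy; uninformative for grouping).
Most parsimonious ingroup topology: ((Taxon 6,(Taxon 4,Taxon 2)),(Taxon 7,Taxon 9)).
Taxon 7 and Taxon 9 form a cherry on this tree, so they are sister taxa.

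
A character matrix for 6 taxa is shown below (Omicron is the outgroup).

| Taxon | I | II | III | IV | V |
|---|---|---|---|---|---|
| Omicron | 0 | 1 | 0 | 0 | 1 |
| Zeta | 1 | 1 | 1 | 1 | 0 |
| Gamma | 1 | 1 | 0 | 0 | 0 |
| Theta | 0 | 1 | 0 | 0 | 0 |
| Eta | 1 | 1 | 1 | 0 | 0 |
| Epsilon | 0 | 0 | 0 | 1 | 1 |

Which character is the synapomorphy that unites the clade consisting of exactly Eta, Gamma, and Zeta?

I

Character polarity is set by the outgroup: the derived state is whichever differs from the outgroup's state, so for II, V the derived state is '0', and for the remaining characters it is '1'.
I: derived state '1' in Eta, Gamma, and Zeta only — synapomorphy for {Eta, Gamma, Zeta}.
II: derived state '0' in Epsilon only — an autapomorphy, so it tells us nothing about relationships among taxa.
III (derived state '1') is shared by Eta and Zeta — a synapomorphy uniting that clade.
IV groups Epsilon and Zeta, which is incompatible with the clades supported by the remaining characters; treating it as convergent (homoplasy) costs fewer steps than any alternative tree.
Only Eta, Gamma, Theta, and Zeta show the derived state '0' for V, supporting them as a clade.
Most parsimonious ingroup topology: ((((Zeta,Eta),Gamma),Theta),Epsilon).
The clade {Eta, Gamma, Zeta} is supported by I: its derived state '1' occurs in exactly those taxa and in no other taxon (including the outgroup).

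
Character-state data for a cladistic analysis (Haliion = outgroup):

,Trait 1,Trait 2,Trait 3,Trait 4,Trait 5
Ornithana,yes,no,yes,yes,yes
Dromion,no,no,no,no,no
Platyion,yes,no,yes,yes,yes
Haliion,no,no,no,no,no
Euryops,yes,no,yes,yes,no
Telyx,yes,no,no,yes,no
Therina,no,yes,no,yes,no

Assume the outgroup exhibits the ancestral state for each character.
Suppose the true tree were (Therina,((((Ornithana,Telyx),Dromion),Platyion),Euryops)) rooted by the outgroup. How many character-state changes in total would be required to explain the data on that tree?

10

Map each character onto (Therina,((((Ornithana,Telyx),Dromion),Platyion),Euryops)) (rooted by Haliion) and count the minimum state changes it requires (Fitch parsimony):
Trait 1: 2; Trait 2: 1; Trait 3: 3; Trait 4: 2; Trait 5: 2.
Total tree length = 10.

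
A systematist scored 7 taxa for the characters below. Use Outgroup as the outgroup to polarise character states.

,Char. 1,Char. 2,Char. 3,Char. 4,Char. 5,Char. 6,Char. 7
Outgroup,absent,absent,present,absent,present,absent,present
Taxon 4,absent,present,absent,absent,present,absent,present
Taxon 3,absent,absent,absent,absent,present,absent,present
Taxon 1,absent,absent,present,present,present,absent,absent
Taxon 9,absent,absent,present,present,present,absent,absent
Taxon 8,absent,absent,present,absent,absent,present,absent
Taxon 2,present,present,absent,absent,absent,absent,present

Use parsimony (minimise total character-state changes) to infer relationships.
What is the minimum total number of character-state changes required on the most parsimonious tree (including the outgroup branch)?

Character polarity is set by the outgroup: the derived state is whichever differs from the outgroup's state, so for Char. 3, Char. 5, Char. 7 the derived state is 'absent', and for the remaining characters it is 'present'.
Char. 1: derived state 'present' in Taxon 2 only — an autapomorphy, so it tells us nothing about relationships among taxa.
Char. 2 (derived state 'present') is shared by Taxon 2 and Taxon 4 — a synapomorphy uniting that clade.
Char. 3: derived state 'absent' in Taxon 2, Taxon 3, and Taxon 4 only — synapomorphy for {Taxon 2, Taxon 3, Taxon 4}.
Char. 4 (derived state 'present') is shared by Taxon 1 and Taxon 9 — a synapomorphy uniting that clade.
Char. 5 groups Taxon 2 and Taxon 8, which is incompatible with the clades supported by the remaining characters; treating it as convergent (homoplasy) costs fewer steps than any alternative tree.
Char. 6: derived state 'present' in Taxon 8 only — an autapomorphy, so it tells us nothing about relationships among taxa.
Char. 7 (derived state 'absent') is shared by Taxon 1, Taxon 8, and Taxon 9 — a synapomorphy uniting that clade.
Most parsimonious ingroup topology: (((Taxon 4,Taxon 2),Taxon 3),((Taxon 1,Taxon 9),Taxon 8)).
Changes per character on this tree: Char. 1: 1; Char. 2: 1; Char. 3: 1; Char. 4: 1; Char. 5: 2; Char. 6: 1; Char. 7: 1.
Total = 8.

8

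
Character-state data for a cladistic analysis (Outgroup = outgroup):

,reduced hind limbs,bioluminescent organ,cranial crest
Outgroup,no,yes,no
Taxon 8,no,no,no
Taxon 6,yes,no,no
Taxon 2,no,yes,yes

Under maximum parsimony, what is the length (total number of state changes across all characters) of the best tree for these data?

3

Character polarity is set by the outgroup: the derived state is whichever differs from the outgroup's state, so for bioluminescent organ the derived state is 'no', and for the remaining characters it is 'yes'.
reduced hind limbs: derived state 'yes' in Taxon 6 only — an autapomorphy, so it tells us nothing about relationships among taxa.
bioluminescent organ (derived state 'no') is shared by Taxon 6 and Taxon 8 — a synapomorphy uniting that clade.
cranial crest: derived state 'yes' in Taxon 2 only — an autapomorphy, so it tells us nothing about relationships among taxa.
Most parsimonious ingroup topology: ((Taxon 8,Taxon 6),Taxon 2).
Changes per character on this tree: reduced hind limbs: 1; bioluminescent organ: 1; cranial crest: 1.
Total = 3.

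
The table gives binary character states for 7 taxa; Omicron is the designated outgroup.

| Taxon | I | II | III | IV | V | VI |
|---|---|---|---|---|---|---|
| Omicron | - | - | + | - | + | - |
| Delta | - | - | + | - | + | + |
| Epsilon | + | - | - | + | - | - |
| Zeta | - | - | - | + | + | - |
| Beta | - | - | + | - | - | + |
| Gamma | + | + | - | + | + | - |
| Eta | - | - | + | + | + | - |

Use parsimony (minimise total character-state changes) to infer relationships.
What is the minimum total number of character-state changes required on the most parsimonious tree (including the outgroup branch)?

7

Character polarity is set by the outgroup: the derived state is whichever differs from the outgroup's state, so for III, V the derived state is '-', and for the remaining characters it is '+'.
I: derived state '+' in Epsilon and Gamma only — synapomorphy for {Epsilon, Gamma}.
II: derived state '+' in Gamma only — an autapomorphy, so it tells us nothing about relationships among taxa.
III (derived state '-') is shared by Epsilon, Gamma, and Zeta — a synapomorphy uniting that clade.
IV (derived state '+') is shared by Epsilon, Eta, Gamma, and Zeta — a synapomorphy uniting that clade.
V (state '-') occurs in Beta and Epsilon but conflicts with the nesting implied by the other characters — most parsimoniously interpreted as homoplasy.
Only Beta and Delta show the derived state '+' for VI, supporting them as a clade.
Most parsimonious ingroup topology: ((Delta,Beta),(((Epsilon,Gamma),Zeta),Eta)).
Changes per character on this tree: I: 1; II: 1; III: 1; IV: 1; V: 2; VI: 1.
Total = 7.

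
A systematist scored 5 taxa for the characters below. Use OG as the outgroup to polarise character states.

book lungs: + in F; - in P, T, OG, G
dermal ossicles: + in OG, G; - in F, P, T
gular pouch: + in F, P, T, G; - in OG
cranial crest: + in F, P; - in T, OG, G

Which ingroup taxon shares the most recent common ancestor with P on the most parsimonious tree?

F

Character polarity is set by the outgroup: the derived state is whichever differs from the outgroup's state, so for dermal ossicles the derived state is '-', and for the remaining characters it is '+'.
book lungs (derived state '+') is unique to F (autapomorphy; uninformative for grouping).
Only F, P, and T show the derived state '-' for dermal ossicles, supporting them as a clade.
gular pouch (derived state '+') is shared by all ingroup taxa — unites the whole ingroup.
cranial crest (derived state '+') is shared by F and P — a synapomorphy uniting that clade.
Most parsimonious ingroup topology: ((T,(P,F)),G).
P and F form a cherry on this tree, so they are sister taxa.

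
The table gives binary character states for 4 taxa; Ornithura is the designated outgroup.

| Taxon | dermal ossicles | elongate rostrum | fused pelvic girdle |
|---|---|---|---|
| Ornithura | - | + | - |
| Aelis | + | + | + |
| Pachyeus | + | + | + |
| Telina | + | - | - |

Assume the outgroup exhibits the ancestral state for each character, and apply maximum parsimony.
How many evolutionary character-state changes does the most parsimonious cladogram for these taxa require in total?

Character polarity is set by the outgroup: the derived state is whichever differs from the outgroup's state, so for elongate rostrum the derived state is '-', and for the remaining characters it is '+'.
All ingroup taxa share the derived state '+' for dermal ossicles; it defines the ingroup but does not resolve relationships within it.
elongate rostrum: derived state '-' in Telina only — an autapomorphy, so it tells us nothing about relationships among taxa.
fused pelvic girdle: derived state '+' in Aelis and Pachyeus only — synapomorphy for {Aelis, Pachyeus}.
Most parsimonious ingroup topology: ((Aelis,Pachyeus),Telina).
Changes per character on this tree: dermal ossicles: 1; elongate rostrum: 1; fused pelvic girdle: 1.
Total = 3.

3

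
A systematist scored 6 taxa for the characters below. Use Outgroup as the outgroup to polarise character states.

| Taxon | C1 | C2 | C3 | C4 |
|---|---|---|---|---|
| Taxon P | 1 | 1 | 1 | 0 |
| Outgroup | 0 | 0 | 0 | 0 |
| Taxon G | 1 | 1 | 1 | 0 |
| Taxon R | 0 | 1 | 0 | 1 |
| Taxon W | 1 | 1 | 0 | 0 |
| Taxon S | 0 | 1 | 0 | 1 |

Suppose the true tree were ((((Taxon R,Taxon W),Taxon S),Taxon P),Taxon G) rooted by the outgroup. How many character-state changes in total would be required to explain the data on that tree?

Map each character onto ((((Taxon R,Taxon W),Taxon S),Taxon P),Taxon G) (rooted by Outgroup) and count the minimum state changes it requires (Fitch parsimony):
C1: 3; C2: 1; C3: 2; C4: 2.
Total tree length = 8.

8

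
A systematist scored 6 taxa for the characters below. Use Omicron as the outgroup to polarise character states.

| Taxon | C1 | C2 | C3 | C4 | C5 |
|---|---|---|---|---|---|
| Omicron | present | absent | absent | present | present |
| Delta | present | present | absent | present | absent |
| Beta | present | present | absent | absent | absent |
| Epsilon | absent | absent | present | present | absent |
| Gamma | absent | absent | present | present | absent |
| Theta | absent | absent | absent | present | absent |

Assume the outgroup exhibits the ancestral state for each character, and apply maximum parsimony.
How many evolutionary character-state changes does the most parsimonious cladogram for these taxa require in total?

Character polarity is set by the outgroup: the derived state is whichever differs from the outgroup's state, so for C1, C4, C5 the derived state is 'absent', and for the remaining characters it is 'present'.
Only Epsilon, Gamma, and Theta show the derived state 'absent' for C1, supporting them as a clade.
C2 (derived state 'present') is shared by Beta and Delta — a synapomorphy uniting that clade.
C3 (derived state 'present') is shared by Epsilon and Gamma — a synapomorphy uniting that clade.
C4: derived state 'absent' in Beta only — an autapomorphy, so it tells us nothing about relationships among taxa.
All ingroup taxa share the derived state 'absent' for C5; it defines the ingroup but does not resolve relationships within it.
Most parsimonious ingroup topology: ((Delta,Beta),((Epsilon,Gamma),Theta)).
Changes per character on this tree: C1: 1; C2: 1; C3: 1; C4: 1; C5: 1.
Total = 5.

5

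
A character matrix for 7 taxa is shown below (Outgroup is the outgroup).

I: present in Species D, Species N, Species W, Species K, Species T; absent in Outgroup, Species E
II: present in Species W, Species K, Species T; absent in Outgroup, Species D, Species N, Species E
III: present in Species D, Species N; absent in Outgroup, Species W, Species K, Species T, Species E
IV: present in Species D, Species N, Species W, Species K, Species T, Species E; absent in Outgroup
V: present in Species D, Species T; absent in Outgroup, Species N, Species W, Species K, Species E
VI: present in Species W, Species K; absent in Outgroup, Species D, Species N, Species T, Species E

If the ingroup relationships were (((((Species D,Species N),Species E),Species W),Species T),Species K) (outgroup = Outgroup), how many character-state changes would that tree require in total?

10

Map each character onto (((((Species D,Species N),Species E),Species W),Species T),Species K) (rooted by Outgroup) and count the minimum state changes it requires (Fitch parsimony):
I: 2; II: 2; III: 1; IV: 1; V: 2; VI: 2.
Total tree length = 10.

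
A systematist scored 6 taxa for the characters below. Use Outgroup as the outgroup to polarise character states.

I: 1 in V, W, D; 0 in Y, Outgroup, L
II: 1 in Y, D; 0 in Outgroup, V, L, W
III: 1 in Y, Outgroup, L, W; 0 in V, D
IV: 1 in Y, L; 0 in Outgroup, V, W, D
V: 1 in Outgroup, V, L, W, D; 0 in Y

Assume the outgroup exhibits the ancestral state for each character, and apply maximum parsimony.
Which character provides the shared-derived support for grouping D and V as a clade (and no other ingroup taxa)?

III

Character polarity is set by the outgroup: the derived state is whichever differs from the outgroup's state, so for III, V the derived state is '0', and for the remaining characters it is '1'.
I (derived state '1') is shared by D, V, and W — a synapomorphy uniting that clade.
II groups D and Y, which is incompatible with the clades supported by the remaining characters; treating it as convergent (homoplasy) costs fewer steps than any alternative tree.
Only D and V show the derived state '0' for III, supporting them as a clade.
Only L and Y show the derived state '1' for IV, supporting them as a clade.
V: derived state '0' in Y only — an autapomorphy, so it tells us nothing about relationships among taxa.
Most parsimonious ingroup topology: (((V,D),W),(Y,L)).
The clade {D, V} is supported by III: its derived state '0' occurs in exactly those taxa and in no other taxon (including the outgroup).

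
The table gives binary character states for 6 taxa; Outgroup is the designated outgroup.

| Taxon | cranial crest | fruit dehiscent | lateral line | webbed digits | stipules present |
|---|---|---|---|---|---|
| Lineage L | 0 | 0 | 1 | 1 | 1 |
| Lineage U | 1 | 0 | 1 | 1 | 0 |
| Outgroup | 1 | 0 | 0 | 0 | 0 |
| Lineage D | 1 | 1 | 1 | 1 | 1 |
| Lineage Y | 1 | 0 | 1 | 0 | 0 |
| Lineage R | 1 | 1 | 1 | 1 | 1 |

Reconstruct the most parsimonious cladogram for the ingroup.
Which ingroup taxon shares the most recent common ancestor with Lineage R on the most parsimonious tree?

Lineage D

Character polarity is set by the outgroup: the derived state is whichever differs from the outgroup's state, so for cranial crest the derived state is '0', and for the remaining characters it is '1'.
cranial crest (derived state '0') is unique to Lineage L (autapomorphy; uninformative for grouping).
fruit dehiscent: derived state '1' in Lineage D and Lineage R only — synapomorphy for {Lineage D, Lineage R}.
lateral line (derived state '1') is shared by all ingroup taxa — unites the whole ingroup.
Only Lineage D, Lineage L, Lineage R, and Lineage U show the derived state '1' for webbed digits, supporting them as a clade.
stipules present: derived state '1' in Lineage D, Lineage L, and Lineage R only — synapomorphy for {Lineage D, Lineage L, Lineage R}.
Most parsimonious ingroup topology: ((((Lineage D,Lineage R),Lineage L),Lineage U),Lineage Y).
Lineage R and Lineage D form a cherry on this tree, so they are sister taxa.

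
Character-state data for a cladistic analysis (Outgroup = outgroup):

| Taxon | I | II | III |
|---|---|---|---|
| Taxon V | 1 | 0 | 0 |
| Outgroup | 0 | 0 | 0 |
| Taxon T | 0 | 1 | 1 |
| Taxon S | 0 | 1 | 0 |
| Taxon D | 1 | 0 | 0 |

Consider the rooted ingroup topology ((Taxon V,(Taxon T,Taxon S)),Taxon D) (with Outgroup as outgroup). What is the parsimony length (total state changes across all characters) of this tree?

4

Map each character onto ((Taxon V,(Taxon T,Taxon S)),Taxon D) (rooted by Outgroup) and count the minimum state changes it requires (Fitch parsimony):
I: 2; II: 1; III: 1.
Total tree length = 4.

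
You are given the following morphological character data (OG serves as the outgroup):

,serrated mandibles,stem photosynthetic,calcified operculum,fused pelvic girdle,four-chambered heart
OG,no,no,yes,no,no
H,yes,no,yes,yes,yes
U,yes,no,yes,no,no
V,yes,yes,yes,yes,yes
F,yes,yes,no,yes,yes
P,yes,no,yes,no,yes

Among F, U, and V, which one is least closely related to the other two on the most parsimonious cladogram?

U

Character polarity is set by the outgroup: the derived state is whichever differs from the outgroup's state, so for calcified operculum the derived state is 'no', and for the remaining characters it is 'yes'.
All ingroup taxa share the derived state 'yes' for serrated mandibles; it defines the ingroup but does not resolve relationships within it.
stem photosynthetic: derived state 'yes' in F and V only — synapomorphy for {F, V}.
calcified operculum: derived state 'no' in F only — an autapomorphy, so it tells us nothing about relationships among taxa.
fused pelvic girdle (derived state 'yes') is shared by F, H, and V — a synapomorphy uniting that clade.
four-chambered heart: derived state 'yes' in F, H, P, and V only — synapomorphy for {F, H, P, V}.
Most parsimonious ingroup topology: (((H,(V,F)),P),U).
V and F share a more recent common ancestor with each other than either does with U, so U is the least closely related of the three.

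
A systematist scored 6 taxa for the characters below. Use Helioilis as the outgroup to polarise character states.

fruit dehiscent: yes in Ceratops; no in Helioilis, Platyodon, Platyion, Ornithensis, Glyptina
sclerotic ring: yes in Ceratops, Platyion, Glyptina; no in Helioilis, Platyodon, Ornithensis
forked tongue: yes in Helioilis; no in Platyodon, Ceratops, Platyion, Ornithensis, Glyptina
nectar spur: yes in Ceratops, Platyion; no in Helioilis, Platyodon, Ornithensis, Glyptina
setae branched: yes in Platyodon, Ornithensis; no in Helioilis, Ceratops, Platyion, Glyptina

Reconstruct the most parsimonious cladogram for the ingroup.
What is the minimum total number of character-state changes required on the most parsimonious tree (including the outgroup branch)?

Character polarity is set by the outgroup: the derived state is whichever differs from the outgroup's state, so for forked tongue the derived state is 'no', and for the remaining characters it is 'yes'.
fruit dehiscent (derived state 'yes') is unique to Ceratops (autapomorphy; uninformative for grouping).
sclerotic ring (derived state 'yes') is shared by Ceratops, Glyptina, and Platyion — a synapomorphy uniting that clade.
All ingroup taxa share the derived state 'no' for forked tongue; it defines the ingroup but does not resolve relationships within it.
nectar spur (derived state 'yes') is shared by Ceratops and Platyion — a synapomorphy uniting that clade.
setae branched: derived state 'yes' in Ornithensis and Platyodon only — synapomorphy for {Ornithensis, Platyodon}.
Most parsimonious ingroup topology: ((Platyodon,Ornithensis),((Platyion,Ceratops),Glyptina)).
Changes per character on this tree: fruit dehiscent: 1; sclerotic ring: 1; forked tongue: 1; nectar spur: 1; setae branched: 1.
Total = 5.

5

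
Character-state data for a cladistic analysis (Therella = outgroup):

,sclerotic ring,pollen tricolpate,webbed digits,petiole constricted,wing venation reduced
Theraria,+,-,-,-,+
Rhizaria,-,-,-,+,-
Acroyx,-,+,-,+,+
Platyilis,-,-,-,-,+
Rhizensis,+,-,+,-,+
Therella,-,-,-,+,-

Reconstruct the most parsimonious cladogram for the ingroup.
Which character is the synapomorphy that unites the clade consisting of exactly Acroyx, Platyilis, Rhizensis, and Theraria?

Character polarity is set by the outgroup: the derived state is whichever differs from the outgroup's state, so for petiole constricted the derived state is '-', and for the remaining characters it is '+'.
Only Rhizensis and Theraria show the derived state '+' for sclerotic ring, supporting them as a clade.
pollen tricolpate: derived state '+' in Acroyx only — an autapomorphy, so it tells us nothing about relationships among taxa.
webbed digits (derived state '+') is unique to Rhizensis (autapomorphy; uninformative for grouping).
petiole constricted (derived state '-') is shared by Platyilis, Rhizensis, and Theraria — a synapomorphy uniting that clade.
wing venation reduced (derived state '+') is shared by Acroyx, Platyilis, Rhizensis, and Theraria — a synapomorphy uniting that clade.
Most parsimonious ingroup topology: ((((Rhizensis,Theraria),Platyilis),Acroyx),Rhizaria).
The clade {Acroyx, Platyilis, Rhizensis, Theraria} is supported by wing venation reduced: its derived state '+' occurs in exactly those taxa and in no other taxon (including the outgroup).

wing venation reduced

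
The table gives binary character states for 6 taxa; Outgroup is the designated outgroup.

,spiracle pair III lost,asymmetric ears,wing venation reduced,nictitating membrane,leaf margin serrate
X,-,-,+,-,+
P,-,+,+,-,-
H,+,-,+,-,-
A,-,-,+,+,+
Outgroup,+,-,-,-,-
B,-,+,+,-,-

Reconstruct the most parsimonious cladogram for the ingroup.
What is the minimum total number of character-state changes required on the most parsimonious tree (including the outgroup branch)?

5

Character polarity is set by the outgroup: the derived state is whichever differs from the outgroup's state, so for spiracle pair III lost the derived state is '-', and for the remaining characters it is '+'.
spiracle pair III lost (derived state '-') is shared by A, B, P, and X — a synapomorphy uniting that clade.
asymmetric ears: derived state '+' in B and P only — synapomorphy for {B, P}.
wing venation reduced (derived state '+') is shared by all ingroup taxa — unites the whole ingroup.
nictitating membrane: derived state '+' in A only — an autapomorphy, so it tells us nothing about relationships among taxa.
leaf margin serrate: derived state '+' in A and X only — synapomorphy for {A, X}.
Most parsimonious ingroup topology: (H,((P,B),(A,X))).
Changes per character on this tree: spiracle pair III lost: 1; asymmetric ears: 1; wing venation reduced: 1; nictitating membrane: 1; leaf margin serrate: 1.
Total = 5.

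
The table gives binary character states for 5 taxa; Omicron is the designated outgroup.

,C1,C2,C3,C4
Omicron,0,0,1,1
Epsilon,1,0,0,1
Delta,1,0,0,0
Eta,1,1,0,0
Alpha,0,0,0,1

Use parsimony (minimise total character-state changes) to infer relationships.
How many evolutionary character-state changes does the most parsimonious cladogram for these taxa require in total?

Character polarity is set by the outgroup: the derived state is whichever differs from the outgroup's state, so for C3, C4 the derived state is '0', and for the remaining characters it is '1'.
C1: derived state '1' in Delta, Epsilon, and Eta only — synapomorphy for {Delta, Epsilon, Eta}.
C2: derived state '1' in Eta only — an autapomorphy, so it tells us nothing about relationships among taxa.
All ingroup taxa share the derived state '0' for C3; it defines the ingroup but does not resolve relationships within it.
C4 (derived state '0') is shared by Delta and Eta — a synapomorphy uniting that clade.
Most parsimonious ingroup topology: ((Epsilon,(Delta,Eta)),Alpha).
Changes per character on this tree: C1: 1; C2: 1; C3: 1; C4: 1.
Total = 4.

4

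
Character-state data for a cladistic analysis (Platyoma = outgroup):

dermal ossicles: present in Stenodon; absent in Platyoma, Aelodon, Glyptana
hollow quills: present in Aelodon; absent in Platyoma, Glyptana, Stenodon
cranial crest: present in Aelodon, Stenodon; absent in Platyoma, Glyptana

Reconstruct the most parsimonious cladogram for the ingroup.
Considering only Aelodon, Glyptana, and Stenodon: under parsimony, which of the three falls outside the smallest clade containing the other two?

The outgroup has state 'absent' for every character, so 'present' is the derived state throughout.
dermal ossicles: derived state 'present' in Stenodon only — an autapomorphy, so it tells us nothing about relationships among taxa.
hollow quills (derived state 'present') is unique to Aelodon (autapomorphy; uninformative for grouping).
cranial crest: derived state 'present' in Aelodon and Stenodon only — synapomorphy for {Aelodon, Stenodon}.
Most parsimonious ingroup topology: ((Aelodon,Stenodon),Glyptana).
Stenodon and Aelodon share a more recent common ancestor with each other than either does with Glyptana, so Glyptana is the least closely related of the three.

Glyptana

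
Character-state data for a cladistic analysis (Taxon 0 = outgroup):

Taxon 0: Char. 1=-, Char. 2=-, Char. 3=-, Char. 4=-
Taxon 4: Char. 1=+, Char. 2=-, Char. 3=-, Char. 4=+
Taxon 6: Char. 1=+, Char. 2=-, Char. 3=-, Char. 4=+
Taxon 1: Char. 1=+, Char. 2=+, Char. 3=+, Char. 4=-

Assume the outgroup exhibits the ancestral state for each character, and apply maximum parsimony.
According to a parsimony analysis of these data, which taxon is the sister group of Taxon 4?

Taxon 6

The outgroup has state '-' for every character, so '+' is the derived state throughout.
Char. 1 (derived state '+') is shared by all ingroup taxa — unites the whole ingroup.
Char. 2: derived state '+' in Taxon 1 only — an autapomorphy, so it tells us nothing about relationships among taxa.
Char. 3 (derived state '+') is unique to Taxon 1 (autapomorphy; uninformative for grouping).
Char. 4: derived state '+' in Taxon 4 and Taxon 6 only — synapomorphy for {Taxon 4, Taxon 6}.
Most parsimonious ingroup topology: ((Taxon 4,Taxon 6),Taxon 1).
Taxon 4 and Taxon 6 form a cherry on this tree, so they are sister taxa.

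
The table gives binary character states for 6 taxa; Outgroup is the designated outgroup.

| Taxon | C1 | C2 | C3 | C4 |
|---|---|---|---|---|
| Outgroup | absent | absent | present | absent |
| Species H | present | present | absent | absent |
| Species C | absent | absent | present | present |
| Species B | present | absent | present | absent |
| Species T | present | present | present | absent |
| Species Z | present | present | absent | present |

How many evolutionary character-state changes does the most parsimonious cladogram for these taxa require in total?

5

Character polarity is set by the outgroup: the derived state is whichever differs from the outgroup's state, so for C3 the derived state is 'absent', and for the remaining characters it is 'present'.
C1 (derived state 'present') is shared by Species B, Species H, Species T, and Species Z — a synapomorphy uniting that clade.
C2 (derived state 'present') is shared by Species H, Species T, and Species Z — a synapomorphy uniting that clade.
Only Species H and Species Z show the derived state 'absent' for C3, supporting them as a clade.
C4 (state 'present') occurs in Species C and Species Z but conflicts with the nesting implied by the other characters — most parsimoniously interpreted as homoplasy.
Most parsimonious ingroup topology: ((((Species H,Species Z),Species T),Species B),Species C).
Changes per character on this tree: C1: 1; C2: 1; C3: 1; C4: 2.
Total = 5.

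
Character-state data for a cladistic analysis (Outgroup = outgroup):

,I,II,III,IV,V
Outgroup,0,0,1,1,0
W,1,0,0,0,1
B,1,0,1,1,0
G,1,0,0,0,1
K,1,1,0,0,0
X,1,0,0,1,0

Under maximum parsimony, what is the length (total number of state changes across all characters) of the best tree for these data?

Character polarity is set by the outgroup: the derived state is whichever differs from the outgroup's state, so for III, IV the derived state is '0', and for the remaining characters it is '1'.
All ingroup taxa share the derived state '1' for I; it defines the ingroup but does not resolve relationships within it.
II (derived state '1') is unique to K (autapomorphy; uninformative for grouping).
III (derived state '0') is shared by G, K, W, and X — a synapomorphy uniting that clade.
IV (derived state '0') is shared by G, K, and W — a synapomorphy uniting that clade.
V: derived state '1' in G and W only — synapomorphy for {G, W}.
Most parsimonious ingroup topology: ((((W,G),K),X),B).
Changes per character on this tree: I: 1; II: 1; III: 1; IV: 1; V: 1.
Total = 5.

5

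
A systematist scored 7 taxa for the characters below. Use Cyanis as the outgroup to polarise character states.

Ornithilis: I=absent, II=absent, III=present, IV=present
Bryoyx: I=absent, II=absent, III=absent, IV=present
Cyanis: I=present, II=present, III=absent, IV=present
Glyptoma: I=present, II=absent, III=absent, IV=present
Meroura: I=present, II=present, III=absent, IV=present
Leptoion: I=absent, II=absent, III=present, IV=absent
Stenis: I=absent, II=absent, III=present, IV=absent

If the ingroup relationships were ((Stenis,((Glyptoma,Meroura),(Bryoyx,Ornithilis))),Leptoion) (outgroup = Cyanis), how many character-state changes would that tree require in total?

Map each character onto ((Stenis,((Glyptoma,Meroura),(Bryoyx,Ornithilis))),Leptoion) (rooted by Cyanis) and count the minimum state changes it requires (Fitch parsimony):
I: 2; II: 2; III: 3; IV: 2.
Total tree length = 9.

9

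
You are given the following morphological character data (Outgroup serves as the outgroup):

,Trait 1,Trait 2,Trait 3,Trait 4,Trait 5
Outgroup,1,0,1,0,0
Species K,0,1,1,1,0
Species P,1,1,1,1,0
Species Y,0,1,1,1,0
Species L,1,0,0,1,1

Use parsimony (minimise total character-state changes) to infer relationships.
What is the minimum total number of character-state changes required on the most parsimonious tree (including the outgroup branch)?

Character polarity is set by the outgroup: the derived state is whichever differs from the outgroup's state, so for Trait 1, Trait 3 the derived state is '0', and for the remaining characters it is '1'.
Trait 1: derived state '0' in Species K and Species Y only — synapomorphy for {Species K, Species Y}.
Trait 2 (derived state '1') is shared by Species K, Species P, and Species Y — a synapomorphy uniting that clade.
Trait 3 (derived state '0') is unique to Species L (autapomorphy; uninformative for grouping).
Trait 4 (derived state '1') is shared by all ingroup taxa — unites the whole ingroup.
Trait 5: derived state '1' in Species L only — an autapomorphy, so it tells us nothing about relationships among taxa.
Most parsimonious ingroup topology: (((Species K,Species Y),Species P),Species L).
Changes per character on this tree: Trait 1: 1; Trait 2: 1; Trait 3: 1; Trait 4: 1; Trait 5: 1.
Total = 5.

5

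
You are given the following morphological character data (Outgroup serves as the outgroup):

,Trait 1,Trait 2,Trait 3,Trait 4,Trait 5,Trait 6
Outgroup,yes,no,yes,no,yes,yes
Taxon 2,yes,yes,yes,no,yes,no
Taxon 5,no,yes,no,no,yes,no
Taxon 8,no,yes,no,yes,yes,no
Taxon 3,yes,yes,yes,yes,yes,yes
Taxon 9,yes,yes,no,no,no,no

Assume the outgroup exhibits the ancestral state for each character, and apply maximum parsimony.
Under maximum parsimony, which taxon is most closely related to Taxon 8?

Taxon 5

Character polarity is set by the outgroup: the derived state is whichever differs from the outgroup's state, so for Trait 1, Trait 3, Trait 5, Trait 6 the derived state is 'no', and for the remaining characters it is 'yes'.
Trait 1 (derived state 'no') is shared by Taxon 5 and Taxon 8 — a synapomorphy uniting that clade.
Trait 2 (derived state 'yes') is shared by all ingroup taxa — unites the whole ingroup.
Trait 3: derived state 'no' in Taxon 5, Taxon 8, and Taxon 9 only — synapomorphy for {Taxon 5, Taxon 8, Taxon 9}.
Trait 4 (state 'yes') occurs in Taxon 3 and Taxon 8 but conflicts with the nesting implied by the other characters — most parsimoniously interpreted as homoplasy.
Trait 5: derived state 'no' in Taxon 9 only — an autapomorphy, so it tells us nothing about relationships among taxa.
Trait 6: derived state 'no' in Taxon 2, Taxon 5, Taxon 8, and Taxon 9 only — synapomorphy for {Taxon 2, Taxon 5, Taxon 8, Taxon 9}.
Most parsimonious ingroup topology: ((Taxon 2,((Taxon 5,Taxon 8),Taxon 9)),Taxon 3).
Taxon 8 and Taxon 5 form a cherry on this tree, so they are sister taxa.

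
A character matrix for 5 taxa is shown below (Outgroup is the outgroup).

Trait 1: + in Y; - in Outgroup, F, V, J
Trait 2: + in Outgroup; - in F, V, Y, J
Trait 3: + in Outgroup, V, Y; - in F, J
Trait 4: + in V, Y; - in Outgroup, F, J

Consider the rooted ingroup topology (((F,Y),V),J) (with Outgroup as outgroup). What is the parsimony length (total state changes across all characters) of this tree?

6

Map each character onto (((F,Y),V),J) (rooted by Outgroup) and count the minimum state changes it requires (Fitch parsimony):
Trait 1: 1; Trait 2: 1; Trait 3: 2; Trait 4: 2.
Total tree length = 6.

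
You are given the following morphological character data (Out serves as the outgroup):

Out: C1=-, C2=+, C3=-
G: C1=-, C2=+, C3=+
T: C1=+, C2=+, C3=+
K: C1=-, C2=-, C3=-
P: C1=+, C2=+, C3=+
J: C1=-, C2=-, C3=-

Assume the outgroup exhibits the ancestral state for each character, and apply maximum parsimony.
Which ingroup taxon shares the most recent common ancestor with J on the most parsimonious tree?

Character polarity is set by the outgroup: the derived state is whichever differs from the outgroup's state, so for C2 the derived state is '-', and for the remaining characters it is '+'.
C1: derived state '+' in P and T only — synapomorphy for {P, T}.
C2 (derived state '-') is shared by J and K — a synapomorphy uniting that clade.
Only G, P, and T show the derived state '+' for C3, supporting them as a clade.
Most parsimonious ingroup topology: ((G,(T,P)),(K,J)).
J and K form a cherry on this tree, so they are sister taxa.

K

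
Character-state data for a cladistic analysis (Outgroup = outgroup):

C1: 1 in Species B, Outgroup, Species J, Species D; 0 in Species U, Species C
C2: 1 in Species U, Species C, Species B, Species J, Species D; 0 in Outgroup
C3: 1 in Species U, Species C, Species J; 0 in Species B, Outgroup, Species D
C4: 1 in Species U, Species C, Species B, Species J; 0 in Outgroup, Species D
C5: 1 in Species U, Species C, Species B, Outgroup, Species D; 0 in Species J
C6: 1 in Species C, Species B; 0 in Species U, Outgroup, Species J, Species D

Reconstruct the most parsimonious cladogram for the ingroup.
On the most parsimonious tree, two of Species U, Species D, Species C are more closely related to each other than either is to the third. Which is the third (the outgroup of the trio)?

Species D

Character polarity is set by the outgroup: the derived state is whichever differs from the outgroup's state, so for C1, C5 the derived state is '0', and for the remaining characters it is '1'.
C1 (derived state '0') is shared by Species C and Species U — a synapomorphy uniting that clade.
C2 (derived state '1') is shared by all ingroup taxa — unites the whole ingroup.
C3 (derived state '1') is shared by Species C, Species J, and Species U — a synapomorphy uniting that clade.
C4 (derived state '1') is shared by Species B, Species C, Species J, and Species U — a synapomorphy uniting that clade.
C5 (derived state '0') is unique to Species J (autapomorphy; uninformative for grouping).
C6 (state '1') occurs in Species B and Species C but conflicts with the nesting implied by the other characters — most parsimoniously interpreted as homoplasy.
Most parsimonious ingroup topology: ((((Species C,Species U),Species J),Species B),Species D).
Species C and Species U share a more recent common ancestor with each other than either does with Species D, so Species D is the least closely related of the three.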